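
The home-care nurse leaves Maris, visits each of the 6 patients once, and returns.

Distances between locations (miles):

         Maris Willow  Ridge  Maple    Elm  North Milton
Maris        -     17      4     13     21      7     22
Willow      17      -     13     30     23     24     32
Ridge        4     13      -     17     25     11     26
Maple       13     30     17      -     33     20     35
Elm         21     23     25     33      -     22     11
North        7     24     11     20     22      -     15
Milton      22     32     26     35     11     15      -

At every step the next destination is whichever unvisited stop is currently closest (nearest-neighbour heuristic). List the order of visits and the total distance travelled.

Maris → [Ridge:4 / North:7 / Maple:13 / Willow:17 / Elm:21 / Milton:22] → Ridge (4)
Ridge → [North:11 / Willow:13 / Maple:17 / Elm:25 / Milton:26] → North (11)
North → [Milton:15 / Maple:20 / Elm:22 / Willow:24] → Milton (15)
Milton → [Elm:11 / Willow:32 / Maple:35] → Elm (11)
Elm → [Willow:23 / Maple:33] → Willow (23)
Willow → [Maple:30] → Maple (30)
Return Maple→Maris: 13.
Total = 4 + 11 + 15 + 11 + 23 + 30 + 13 = 107.

Total distance 107 miles via the nearest-neighbour route Maris → Ridge → North → Milton → Elm → Willow → Maple → Maris.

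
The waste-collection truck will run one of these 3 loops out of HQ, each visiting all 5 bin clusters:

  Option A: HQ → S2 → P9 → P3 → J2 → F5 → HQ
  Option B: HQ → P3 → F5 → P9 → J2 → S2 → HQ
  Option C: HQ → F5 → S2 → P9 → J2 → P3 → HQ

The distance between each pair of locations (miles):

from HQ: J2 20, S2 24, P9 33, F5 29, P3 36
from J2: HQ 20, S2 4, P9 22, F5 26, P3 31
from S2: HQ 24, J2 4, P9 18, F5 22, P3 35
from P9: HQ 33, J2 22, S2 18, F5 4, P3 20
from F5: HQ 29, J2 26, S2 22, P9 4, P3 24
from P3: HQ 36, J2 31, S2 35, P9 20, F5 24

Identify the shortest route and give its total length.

Shortest is Option B, total 114 miles.

Option A: 24 + 18 + 20 + 31 + 26 + 29 = 148
Option B: 36 + 24 + 4 + 22 + 4 + 24 = 114
Option C: 29 + 22 + 18 + 22 + 31 + 36 = 158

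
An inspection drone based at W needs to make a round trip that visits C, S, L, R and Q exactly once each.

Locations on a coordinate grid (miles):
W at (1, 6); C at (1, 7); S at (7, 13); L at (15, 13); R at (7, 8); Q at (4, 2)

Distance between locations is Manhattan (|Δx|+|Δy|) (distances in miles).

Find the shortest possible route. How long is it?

There are 60 distinct closed tours to check (reversals are equivalent).
W - C - S - L - R - Q - W: 1+12+8+13+9+7 = 50
W - C - S - L - Q - R - W: 1+12+8+22+9+8 = 60
W - C - S - R - L - Q - W: 1+12+5+13+22+7 = 60
W - C - S - R - Q - L - W: 1+12+5+9+22+21 = 70
W - C - S - Q - L - R - W: 1+12+14+22+13+8 = 70
W - C - S - Q - R - L - W: 1+12+14+9+13+21 = 70
W - C - L - S - R - Q - W: 1+20+8+5+9+7 = 50
W - C - L - S - Q - R - W: 1+20+8+14+9+8 = 60
W - C - L - R - S - Q - W: 1+20+13+5+14+7 = 60
W - C - L - R - Q - S - W: 1+20+13+9+14+13 = 70
W - C - L - Q - S - R - W: 1+20+22+14+5+8 = 70
W - C - L - Q - R - S - W: 1+20+22+9+5+13 = 70
W - C - R - S - L - Q - W: 1+7+5+8+22+7 = 50
W - C - R - S - Q - L - W: 1+7+5+14+22+21 = 70
… (46 more)
The minimum is 50.
One optimal route: W → C → S → L → R → Q → W (or its reverse).

Shortest round trip = 50 miles.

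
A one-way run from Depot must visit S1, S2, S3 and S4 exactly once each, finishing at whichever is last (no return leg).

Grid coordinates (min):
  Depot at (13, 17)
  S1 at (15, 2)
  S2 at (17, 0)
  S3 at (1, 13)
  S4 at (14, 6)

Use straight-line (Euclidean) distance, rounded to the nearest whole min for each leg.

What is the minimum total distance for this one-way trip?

There are 4! = 24 possible orderings.
Depot - S1 - S2 - S3 - S4: 15+3+21+15 = 54
Depot - S1 - S2 - S4 - S3: 15+3+7+15 = 40
Depot - S1 - S3 - S2 - S4: 15+18+21+7 = 61
Depot - S1 - S3 - S4 - S2: 15+18+15+7 = 55
Depot - S1 - S4 - S2 - S3: 15+4+7+21 = 47
Depot - S1 - S4 - S3 - S2: 15+4+15+21 = 55
Depot - S2 - S1 - S3 - S4: 17+3+18+15 = 53
Depot - S2 - S1 - S4 - S3: 17+3+4+15 = 39
Depot - S2 - S3 - S1 - S4: 17+21+18+4 = 60
Depot - S2 - S3 - S4 - S1: 17+21+15+4 = 57
Depot - S2 - S4 - S1 - S3: 17+7+4+18 = 46
Depot - S2 - S4 - S3 - S1: 17+7+15+18 = 57
Depot - S3 - S1 - S2 - S4: 13+18+3+7 = 41
Depot - S3 - S1 - S4 - S2: 13+18+4+7 = 42
… (10 more)
Depot - S3 - S4 - S1 - S2: 13+15+4+3 = 35  ← best
The minimum is 35.
One shortest path: Depot → S3 → S4 → S1 → S2.

Shortest open route: 35 min.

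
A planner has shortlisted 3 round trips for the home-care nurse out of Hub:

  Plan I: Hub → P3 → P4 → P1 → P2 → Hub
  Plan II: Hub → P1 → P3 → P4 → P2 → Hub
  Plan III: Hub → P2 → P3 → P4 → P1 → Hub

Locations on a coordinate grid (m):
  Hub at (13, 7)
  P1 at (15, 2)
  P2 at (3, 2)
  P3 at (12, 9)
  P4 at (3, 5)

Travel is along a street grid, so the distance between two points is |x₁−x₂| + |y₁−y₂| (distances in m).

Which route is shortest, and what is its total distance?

48 m — Plan II is the shortest.

Plan I: 3 + 13 + 15 + 12 + 15 = 58
Plan II: 7 + 10 + 13 + 3 + 15 = 48
Plan III: 15 + 16 + 13 + 15 + 7 = 66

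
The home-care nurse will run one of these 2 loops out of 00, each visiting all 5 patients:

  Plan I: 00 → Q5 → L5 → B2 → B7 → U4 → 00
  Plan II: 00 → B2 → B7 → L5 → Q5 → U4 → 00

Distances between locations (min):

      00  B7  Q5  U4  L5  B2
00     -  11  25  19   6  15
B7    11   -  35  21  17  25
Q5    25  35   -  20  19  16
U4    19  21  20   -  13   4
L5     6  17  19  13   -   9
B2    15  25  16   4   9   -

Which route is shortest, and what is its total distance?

Plan I: 25 + 19 + 9 + 25 + 21 + 19 = 118
Plan II: 15 + 25 + 17 + 19 + 20 + 19 = 115

115 min — Plan II is the shortest.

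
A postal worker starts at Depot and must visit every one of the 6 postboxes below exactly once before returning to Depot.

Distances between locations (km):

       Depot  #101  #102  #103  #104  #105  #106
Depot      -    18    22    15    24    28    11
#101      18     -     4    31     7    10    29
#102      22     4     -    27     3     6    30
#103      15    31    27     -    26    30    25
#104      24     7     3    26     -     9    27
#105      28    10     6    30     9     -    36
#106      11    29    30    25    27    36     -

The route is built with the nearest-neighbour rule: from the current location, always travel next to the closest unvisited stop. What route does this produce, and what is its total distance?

107 km along Depot → #106 → #103 → #104 → #102 → #101 → #105 → Depot.

At Depot the remaining stops are #106 11, #103 15, #101 18, #102 22, #104 24, #105 28; go to #106.
At #106 the remaining stops are #103 25, #104 27, #101 29, #102 30, #105 36; go to #103.
At #103 the remaining stops are #104 26, #102 27, #105 30, #101 31; go to #104.
At #104 the remaining stops are #102 3, #101 7, #105 9; go to #102.
At #102 the remaining stops are #101 4, #105 6; go to #101.
At #101 the remaining stops are #105 10; go to #105.
Return #105→Depot: 28.
Total = 11 + 25 + 26 + 3 + 4 + 10 + 28 = 107.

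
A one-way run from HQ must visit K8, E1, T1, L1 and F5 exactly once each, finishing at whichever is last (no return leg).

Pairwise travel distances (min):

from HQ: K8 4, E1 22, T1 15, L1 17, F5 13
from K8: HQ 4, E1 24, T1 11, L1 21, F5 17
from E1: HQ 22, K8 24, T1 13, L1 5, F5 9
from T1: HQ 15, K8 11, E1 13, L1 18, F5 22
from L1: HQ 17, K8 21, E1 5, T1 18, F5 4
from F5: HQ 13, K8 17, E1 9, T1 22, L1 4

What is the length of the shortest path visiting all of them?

There are 5! = 120 possible orderings.
HQ - K8 - E1 - T1 - L1 - F5: 4+24+13+18+4 = 63
HQ - K8 - E1 - T1 - F5 - L1: 4+24+13+22+4 = 67
HQ - K8 - E1 - L1 - T1 - F5: 4+24+5+18+22 = 73
HQ - K8 - E1 - L1 - F5 - T1: 4+24+5+4+22 = 59
HQ - K8 - E1 - F5 - T1 - L1: 4+24+9+22+18 = 77
HQ - K8 - E1 - F5 - L1 - T1: 4+24+9+4+18 = 59
HQ - K8 - T1 - E1 - L1 - F5: 4+11+13+5+4 = 37
HQ - K8 - T1 - E1 - F5 - L1: 4+11+13+9+4 = 41
HQ - K8 - T1 - L1 - E1 - F5: 4+11+18+5+9 = 47
HQ - K8 - T1 - L1 - F5 - E1: 4+11+18+4+9 = 46
HQ - K8 - T1 - F5 - E1 - L1: 4+11+22+9+5 = 51
HQ - K8 - T1 - F5 - L1 - E1: 4+11+22+4+5 = 46
HQ - K8 - L1 - E1 - T1 - F5: 4+21+5+13+22 = 65
HQ - K8 - L1 - E1 - F5 - T1: 4+21+5+9+22 = 61
… (106 more)
The minimum is 37.
One shortest path: HQ → K8 → T1 → E1 → L1 → F5.

Shortest open route: 37 min.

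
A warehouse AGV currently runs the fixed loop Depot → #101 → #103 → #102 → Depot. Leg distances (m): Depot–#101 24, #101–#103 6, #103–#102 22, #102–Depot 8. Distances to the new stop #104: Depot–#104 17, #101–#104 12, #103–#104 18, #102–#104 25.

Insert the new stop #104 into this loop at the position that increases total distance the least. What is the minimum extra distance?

Insertion cost between consecutive stops i–j is d(i,#104) + d(#104,j) − d(i,j):
  between Depot and #101: 17 + 12 − 24 = 5
  between #101 and #103: 12 + 18 − 6 = 24
  between #103 and #102: 18 + 25 − 22 = 21
  between #102 and Depot: 25 + 17 − 8 = 34
Cheapest insertion is between Depot and #101, adding 5.
New total = 60 + 5 = 65.

Adding 5 m by placing #104 on the Depot–#101 leg.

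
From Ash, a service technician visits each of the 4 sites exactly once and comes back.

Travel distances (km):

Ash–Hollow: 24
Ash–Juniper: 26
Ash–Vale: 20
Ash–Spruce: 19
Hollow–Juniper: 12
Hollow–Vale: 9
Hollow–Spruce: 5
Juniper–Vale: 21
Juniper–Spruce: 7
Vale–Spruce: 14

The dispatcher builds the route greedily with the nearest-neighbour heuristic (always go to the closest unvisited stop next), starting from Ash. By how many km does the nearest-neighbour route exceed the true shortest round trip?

From Ash: Spruce=19, Vale=20, Hollow=24, Juniper=26 → choose Spruce (19).
From Spruce: Hollow=5, Juniper=7, Vale=14 → choose Hollow (5).
From Hollow: Vale=9, Juniper=12 → choose Vale (9).
From Vale: Juniper=21 → choose Juniper (21).
NN route Ash → Spruce → Hollow → Vale → Juniper → Ash costs 80.
Optimal: Ash → Juniper → Spruce → Hollow → Vale → Ash costs 67 (by enumerating all 12 distinct tours).
Excess = 80 − 67 = 13.

Excess over optimum: 13 km.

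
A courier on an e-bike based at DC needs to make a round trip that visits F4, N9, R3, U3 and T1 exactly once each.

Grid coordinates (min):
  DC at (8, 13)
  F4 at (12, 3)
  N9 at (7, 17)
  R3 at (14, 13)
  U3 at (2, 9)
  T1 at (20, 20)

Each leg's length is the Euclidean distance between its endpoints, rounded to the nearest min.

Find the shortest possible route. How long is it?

55 min — the shortest possible round trip.

With 5 stops there are 5!/2 = 60 distinct round trips (a route and its reverse cost the same).
DC-F4-N9-R3-U3-T1-DC: 11+15+8+13+21+14 = 82
DC-F4-N9-R3-T1-U3-DC: 11+15+8+9+21+7 = 71
DC-F4-N9-U3-R3-T1-DC: 11+15+9+13+9+14 = 71
DC-F4-N9-U3-T1-R3-DC: 11+15+9+21+9+6 = 71
DC-F4-N9-T1-R3-U3-DC: 11+15+13+9+13+7 = 68
DC-F4-N9-T1-U3-R3-DC: 11+15+13+21+13+6 = 79
DC-F4-R3-N9-U3-T1-DC: 11+10+8+9+21+14 = 73
DC-F4-R3-N9-T1-U3-DC: 11+10+8+13+21+7 = 70
DC-F4-R3-U3-N9-T1-DC: 11+10+13+9+13+14 = 70
DC-F4-R3-U3-T1-N9-DC: 11+10+13+21+13+4 = 72
DC-F4-R3-T1-N9-U3-DC: 11+10+9+13+9+7 = 59
DC-F4-R3-T1-U3-N9-DC: 11+10+9+21+9+4 = 64
DC-F4-U3-N9-R3-T1-DC: 11+12+9+8+9+14 = 63
DC-F4-U3-N9-T1-R3-DC: 11+12+9+13+9+6 = 60
… (46 more)
DC-N9-T1-R3-F4-U3-DC: 4+13+9+10+12+7 = 55  ← best
The minimum is 55.
One optimal route: DC → N9 → T1 → R3 → F4 → U3 → DC (or its reverse).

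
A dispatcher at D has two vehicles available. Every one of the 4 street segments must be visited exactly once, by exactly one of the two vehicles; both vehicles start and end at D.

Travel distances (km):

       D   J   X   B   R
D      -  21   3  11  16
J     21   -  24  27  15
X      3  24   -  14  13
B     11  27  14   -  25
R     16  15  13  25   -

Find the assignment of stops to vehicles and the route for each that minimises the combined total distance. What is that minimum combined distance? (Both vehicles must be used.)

Try each way of splitting the stops between the two vehicles (each non-empty) and, for each split, find the best tour for each vehicle:
  {J} + {X, B, R}: 42 + 52 = 94
  {X} + {J, B, R}: 6 + 69 = 75
  {J, X} + {B, R}: 48 + 52 = 100
  {B} + {J, X, R}: 22 + 52 = 74
  {J, B} + {X, R}: 59 + 32 = 91
  {X, B} + {J, R}: 28 + 52 = 80
  … (7 splits in total)
Best: vehicle 1 D → B → D = 22; vehicle 2 D → J → R → X → D = 52; combined 74.

Minimum combined distance: 74 km.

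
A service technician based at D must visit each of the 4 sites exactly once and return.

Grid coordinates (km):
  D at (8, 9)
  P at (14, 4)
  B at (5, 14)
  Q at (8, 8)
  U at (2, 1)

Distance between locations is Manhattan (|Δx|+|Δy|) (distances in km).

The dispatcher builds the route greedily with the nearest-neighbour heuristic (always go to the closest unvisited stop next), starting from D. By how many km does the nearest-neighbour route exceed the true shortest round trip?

From D: Q=1, B=8, P=11, U=14 → choose Q (1).
From Q: B=9, P=10, U=13 → choose B (9).
From B: U=16, P=19 → choose U (16).
From U: P=15 → choose P (15).
NN route D → Q → B → U → P → D costs 52.
Optimal: D → B → U → P → Q → D costs 50 (by enumerating all 12 distinct tours).
Excess = 52 − 50 = 2.

The nearest-neighbour route is 2 km longer than optimal.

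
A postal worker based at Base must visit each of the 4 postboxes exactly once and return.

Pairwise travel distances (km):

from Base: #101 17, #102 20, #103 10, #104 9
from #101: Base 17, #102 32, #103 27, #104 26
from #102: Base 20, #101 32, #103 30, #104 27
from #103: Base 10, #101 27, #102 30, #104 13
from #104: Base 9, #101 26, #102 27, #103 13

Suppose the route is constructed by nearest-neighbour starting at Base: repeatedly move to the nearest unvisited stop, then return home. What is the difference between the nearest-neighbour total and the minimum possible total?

Base: #104=9, #103=10, #101=17, #102=20 ⇒ #104
#104: #103=13, #101=26, #102=27 ⇒ #103
#103: #101=27, #102=30 ⇒ #101
#101: #102=32 ⇒ #102
NN route Base → #104 → #103 → #101 → #102 → Base costs 101.
Optimal: Base → #101 → #102 → #104 → #103 → Base costs 99 (by enumerating all 12 distinct tours).
Excess = 101 − 99 = 2.

Excess over optimum: 2 km.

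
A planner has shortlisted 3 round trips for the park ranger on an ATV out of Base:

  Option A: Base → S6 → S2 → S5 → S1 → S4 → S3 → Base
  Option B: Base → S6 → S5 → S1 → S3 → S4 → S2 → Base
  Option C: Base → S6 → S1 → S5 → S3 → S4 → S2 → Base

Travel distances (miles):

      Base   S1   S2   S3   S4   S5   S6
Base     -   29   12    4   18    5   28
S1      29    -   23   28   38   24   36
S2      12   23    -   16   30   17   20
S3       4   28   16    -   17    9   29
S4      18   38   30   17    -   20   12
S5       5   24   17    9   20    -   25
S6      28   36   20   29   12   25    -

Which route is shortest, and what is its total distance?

Shortest is Option A, total 148 miles.

Option A: 28 + 20 + 17 + 24 + 38 + 17 + 4 = 148
Option B: 28 + 25 + 24 + 28 + 17 + 30 + 12 = 164
Option C: 28 + 36 + 24 + 9 + 17 + 30 + 12 = 156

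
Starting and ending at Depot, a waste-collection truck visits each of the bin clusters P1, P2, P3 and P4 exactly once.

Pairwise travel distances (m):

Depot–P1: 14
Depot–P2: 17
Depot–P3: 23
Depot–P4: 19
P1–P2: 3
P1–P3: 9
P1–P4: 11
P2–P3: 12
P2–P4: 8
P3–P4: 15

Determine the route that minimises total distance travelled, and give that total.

With 4 stops there are 4!/2 = 12 distinct round trips (a route and its reverse cost the same).
Depot - P1 - P2 - P3 - P4 - Depot: 14+3+12+15+19 = 63
Depot - P1 - P2 - P4 - P3 - Depot: 14+3+8+15+23 = 63
Depot - P1 - P3 - P2 - P4 - Depot: 14+9+12+8+19 = 62
Depot - P1 - P3 - P4 - P2 - Depot: 14+9+15+8+17 = 63
Depot - P1 - P4 - P2 - P3 - Depot: 14+11+8+12+23 = 68
Depot - P1 - P4 - P3 - P2 - Depot: 14+11+15+12+17 = 69
Depot - P2 - P1 - P3 - P4 - Depot: 17+3+9+15+19 = 63
Depot - P2 - P1 - P4 - P3 - Depot: 17+3+11+15+23 = 69
Depot - P2 - P3 - P1 - P4 - Depot: 17+12+9+11+19 = 68
Depot - P2 - P4 - P1 - P3 - Depot: 17+8+11+9+23 = 68
Depot - P3 - P1 - P2 - P4 - Depot: 23+9+3+8+19 = 62
Depot - P3 - P2 - P1 - P4 - Depot: 23+12+3+11+19 = 68
The minimum is 62.
One optimal route: Depot → P1 → P3 → P2 → P4 → Depot (or its reverse).

Minimum total distance: 62 m.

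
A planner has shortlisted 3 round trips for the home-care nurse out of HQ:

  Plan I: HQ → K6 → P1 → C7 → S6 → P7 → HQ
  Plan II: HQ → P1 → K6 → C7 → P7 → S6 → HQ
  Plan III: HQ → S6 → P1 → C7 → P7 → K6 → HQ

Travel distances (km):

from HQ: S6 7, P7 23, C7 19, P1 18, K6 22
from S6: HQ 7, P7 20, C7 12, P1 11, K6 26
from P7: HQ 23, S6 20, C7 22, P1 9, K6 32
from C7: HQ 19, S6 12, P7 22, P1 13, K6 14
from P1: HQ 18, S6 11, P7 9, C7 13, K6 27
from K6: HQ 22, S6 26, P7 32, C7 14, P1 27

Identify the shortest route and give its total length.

107 km — Plan III is the shortest.

Plan I: 22 + 27 + 13 + 12 + 20 + 23 = 117
Plan II: 18 + 27 + 14 + 22 + 20 + 7 = 108
Plan III: 7 + 11 + 13 + 22 + 32 + 22 = 107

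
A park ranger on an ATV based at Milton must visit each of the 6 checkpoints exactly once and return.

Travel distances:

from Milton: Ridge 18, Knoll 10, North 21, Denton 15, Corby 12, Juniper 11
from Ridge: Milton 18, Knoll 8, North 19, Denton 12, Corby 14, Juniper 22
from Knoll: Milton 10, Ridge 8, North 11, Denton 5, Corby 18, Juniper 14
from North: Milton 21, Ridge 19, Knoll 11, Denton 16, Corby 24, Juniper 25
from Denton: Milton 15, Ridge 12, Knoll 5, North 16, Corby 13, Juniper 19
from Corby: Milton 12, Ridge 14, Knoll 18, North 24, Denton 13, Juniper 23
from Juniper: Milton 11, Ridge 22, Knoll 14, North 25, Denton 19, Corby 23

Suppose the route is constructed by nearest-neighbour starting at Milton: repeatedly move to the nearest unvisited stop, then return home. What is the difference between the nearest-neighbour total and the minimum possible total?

The nearest-neighbour route is 20 longer than optimal.

From Milton: Knoll=10, Juniper=11, Corby=12, Denton=15, Ridge=18, North=21 → choose Knoll (10).
From Knoll: Denton=5, Ridge=8, North=11, Juniper=14, Corby=18 → choose Denton (5).
From Denton: Ridge=12, Corby=13, North=16, Juniper=19 → choose Ridge (12).
From Ridge: Corby=14, North=19, Juniper=22 → choose Corby (14).
From Corby: Juniper=23, North=24 → choose Juniper (23).
From Juniper: North=25 → choose North (25).
NN route Milton → Knoll → Denton → Ridge → Corby → Juniper → North → Milton costs 110.
Optimal: Milton → Corby → Ridge → Denton → Knoll → North → Juniper → Milton costs 90 (by enumerating all 360 distinct tours).
Excess = 110 − 90 = 20.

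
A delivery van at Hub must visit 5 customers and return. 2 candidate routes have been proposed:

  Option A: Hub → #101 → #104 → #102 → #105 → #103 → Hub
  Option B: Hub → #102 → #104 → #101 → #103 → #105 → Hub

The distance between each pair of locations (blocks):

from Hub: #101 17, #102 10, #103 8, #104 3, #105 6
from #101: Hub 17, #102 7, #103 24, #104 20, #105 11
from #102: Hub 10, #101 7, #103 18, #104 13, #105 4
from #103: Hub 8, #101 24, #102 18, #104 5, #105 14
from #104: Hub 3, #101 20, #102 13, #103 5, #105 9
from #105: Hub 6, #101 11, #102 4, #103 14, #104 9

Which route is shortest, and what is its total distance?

Option A: 17 + 20 + 13 + 4 + 14 + 8 = 76
Option B: 10 + 13 + 20 + 24 + 14 + 6 = 87

Shortest is Option A, total 76 blocks.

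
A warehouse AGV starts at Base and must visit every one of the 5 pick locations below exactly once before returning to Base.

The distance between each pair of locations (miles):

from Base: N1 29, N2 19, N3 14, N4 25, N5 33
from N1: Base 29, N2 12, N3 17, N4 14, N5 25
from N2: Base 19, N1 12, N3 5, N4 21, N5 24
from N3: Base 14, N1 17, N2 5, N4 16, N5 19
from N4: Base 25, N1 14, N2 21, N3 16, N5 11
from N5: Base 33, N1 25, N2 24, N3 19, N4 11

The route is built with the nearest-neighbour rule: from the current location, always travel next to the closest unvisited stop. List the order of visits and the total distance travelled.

89 miles along Base → N3 → N2 → N1 → N4 → N5 → Base.

At Base the remaining stops are N3 14, N2 19, N4 25, N1 29, N5 33; go to N3.
At N3 the remaining stops are N2 5, N4 16, N1 17, N5 19; go to N2.
At N2 the remaining stops are N1 12, N4 21, N5 24; go to N1.
At N1 the remaining stops are N4 14, N5 25; go to N4.
At N4 the remaining stops are N5 11; go to N5.
Return N5→Base: 33.
Total = 14 + 5 + 12 + 14 + 11 + 33 = 89.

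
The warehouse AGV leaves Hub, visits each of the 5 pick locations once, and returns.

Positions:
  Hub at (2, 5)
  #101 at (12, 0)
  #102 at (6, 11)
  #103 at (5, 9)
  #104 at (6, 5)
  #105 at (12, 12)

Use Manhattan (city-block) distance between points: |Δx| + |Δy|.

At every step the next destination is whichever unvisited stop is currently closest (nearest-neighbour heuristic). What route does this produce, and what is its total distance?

At Hub the remaining stops are #104 4, #103 7, #102 10, #101 15, #105 17; go to #104.
At #104 the remaining stops are #103 5, #102 6, #101 11, #105 13; go to #103.
At #103 the remaining stops are #102 3, #105 10, #101 16; go to #102.
At #102 the remaining stops are #105 7, #101 17; go to #105.
At #105 the remaining stops are #101 12; go to #101.
Return #101→Hub: 15.
Total = 4 + 5 + 3 + 7 + 12 + 15 = 46.

Total distance 46 via the nearest-neighbour route Hub → #104 → #103 → #102 → #105 → #101 → Hub.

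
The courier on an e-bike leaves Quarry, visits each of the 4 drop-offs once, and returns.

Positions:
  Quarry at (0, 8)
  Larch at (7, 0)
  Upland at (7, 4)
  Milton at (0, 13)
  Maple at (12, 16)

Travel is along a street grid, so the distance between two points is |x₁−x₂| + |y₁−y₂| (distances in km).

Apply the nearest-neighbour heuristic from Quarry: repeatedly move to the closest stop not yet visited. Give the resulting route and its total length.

56 km along Quarry → Milton → Maple → Upland → Larch → Quarry.

At Quarry the remaining stops are Milton 5, Upland 11, Larch 15, Maple 20; go to Milton.
At Milton the remaining stops are Maple 15, Upland 16, Larch 20; go to Maple.
At Maple the remaining stops are Upland 17, Larch 21; go to Upland.
At Upland the remaining stops are Larch 4; go to Larch.
Return Larch→Quarry: 15.
Total = 5 + 15 + 17 + 4 + 15 = 56.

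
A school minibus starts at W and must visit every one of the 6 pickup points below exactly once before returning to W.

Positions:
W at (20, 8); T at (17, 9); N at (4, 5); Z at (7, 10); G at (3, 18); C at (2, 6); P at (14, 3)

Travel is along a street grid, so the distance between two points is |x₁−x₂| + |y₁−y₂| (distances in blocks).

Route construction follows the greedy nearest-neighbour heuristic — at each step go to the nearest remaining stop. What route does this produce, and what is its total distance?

76 blocks along W → T → P → N → C → Z → G → W.

From W: distances to unvisited — T=4, P=11, Z=15, N=19, C=20, G=27. Nearest is T (4).
From T: distances to unvisited — P=9, Z=11, N=17, C=18, G=23. Nearest is P (9).
From P: distances to unvisited — N=12, Z=14, C=15, G=26. Nearest is N (12).
From N: distances to unvisited — C=3, Z=8, G=14. Nearest is C (3).
From C: distances to unvisited — Z=9, G=13. Nearest is Z (9).
From Z: distances to unvisited — G=12. Nearest is G (12).
Return G→W: 27.
Total = 4 + 9 + 12 + 3 + 9 + 12 + 27 = 76.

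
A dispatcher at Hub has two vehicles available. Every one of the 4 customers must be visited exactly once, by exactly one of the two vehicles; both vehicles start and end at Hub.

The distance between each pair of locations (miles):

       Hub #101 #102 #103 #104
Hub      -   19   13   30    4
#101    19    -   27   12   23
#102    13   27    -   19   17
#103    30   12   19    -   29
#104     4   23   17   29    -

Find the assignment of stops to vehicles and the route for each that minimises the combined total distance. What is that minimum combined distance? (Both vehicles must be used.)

Try each way of splitting the stops between the two vehicles (each non-empty) and, for each split, find the best tour for each vehicle:
  {#101} + {#102, #103, #104}: 38 + 65 = 103
  {#102} + {#101, #103, #104}: 26 + 64 = 90
  {#101, #102} + {#103, #104}: 59 + 63 = 122
  {#103} + {#101, #102, #104}: 60 + 67 = 127
  {#101, #103} + {#102, #104}: 61 + 34 = 95
  {#102, #103} + {#101, #104}: 62 + 46 = 108
  … (7 splits in total)
  {#101, #102, #103} + {#104}: 63 + 8 = 71  ← best
Best: vehicle 1 Hub → #101 → #103 → #102 → Hub = 63; vehicle 2 Hub → #104 → Hub = 8; combined 71.

71 miles — the smallest possible combined total.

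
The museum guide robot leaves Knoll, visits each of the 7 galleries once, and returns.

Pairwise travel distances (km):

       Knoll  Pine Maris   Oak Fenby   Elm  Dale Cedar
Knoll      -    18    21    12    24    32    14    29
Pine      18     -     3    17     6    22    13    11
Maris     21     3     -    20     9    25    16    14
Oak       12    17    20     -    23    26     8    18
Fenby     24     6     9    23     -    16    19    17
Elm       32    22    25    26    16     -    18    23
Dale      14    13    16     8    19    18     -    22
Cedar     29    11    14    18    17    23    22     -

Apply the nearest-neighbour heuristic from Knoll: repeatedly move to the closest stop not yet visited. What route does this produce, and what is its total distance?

From Knoll: distances to unvisited — Oak=12, Dale=14, Pine=18, Maris=21, Fenby=24, Cedar=29, Elm=32. Nearest is Oak (12).
From Oak: distances to unvisited — Dale=8, Pine=17, Cedar=18, Maris=20, Fenby=23, Elm=26. Nearest is Dale (8).
From Dale: distances to unvisited — Pine=13, Maris=16, Elm=18, Fenby=19, Cedar=22. Nearest is Pine (13).
From Pine: distances to unvisited — Maris=3, Fenby=6, Cedar=11, Elm=22. Nearest is Maris (3).
From Maris: distances to unvisited — Fenby=9, Cedar=14, Elm=25. Nearest is Fenby (9).
From Fenby: distances to unvisited — Elm=16, Cedar=17. Nearest is Elm (16).
From Elm: distances to unvisited — Cedar=23. Nearest is Cedar (23).
Return Cedar→Knoll: 29.
Total = 12 + 8 + 13 + 3 + 9 + 16 + 23 + 29 = 113.

113 km along Knoll → Oak → Dale → Pine → Maris → Fenby → Elm → Cedar → Knoll.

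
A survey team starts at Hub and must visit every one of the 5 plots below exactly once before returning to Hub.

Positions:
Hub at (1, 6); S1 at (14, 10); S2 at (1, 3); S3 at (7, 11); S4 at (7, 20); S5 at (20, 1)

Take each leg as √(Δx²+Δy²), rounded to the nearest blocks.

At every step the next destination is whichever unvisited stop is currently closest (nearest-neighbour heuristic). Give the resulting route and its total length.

69 blocks along Hub → S2 → S3 → S1 → S5 → S4 → Hub.

From Hub: distances to unvisited — S2=3, S3=8, S1=14, S4=15, S5=20. Nearest is S2 (3).
From S2: distances to unvisited — S3=10, S1=15, S4=18, S5=19. Nearest is S3 (10).
From S3: distances to unvisited — S1=7, S4=9, S5=16. Nearest is S1 (7).
From S1: distances to unvisited — S5=11, S4=12. Nearest is S5 (11).
From S5: distances to unvisited — S4=23. Nearest is S4 (23).
Return S4→Hub: 15.
Total = 3 + 10 + 7 + 11 + 23 + 15 = 69.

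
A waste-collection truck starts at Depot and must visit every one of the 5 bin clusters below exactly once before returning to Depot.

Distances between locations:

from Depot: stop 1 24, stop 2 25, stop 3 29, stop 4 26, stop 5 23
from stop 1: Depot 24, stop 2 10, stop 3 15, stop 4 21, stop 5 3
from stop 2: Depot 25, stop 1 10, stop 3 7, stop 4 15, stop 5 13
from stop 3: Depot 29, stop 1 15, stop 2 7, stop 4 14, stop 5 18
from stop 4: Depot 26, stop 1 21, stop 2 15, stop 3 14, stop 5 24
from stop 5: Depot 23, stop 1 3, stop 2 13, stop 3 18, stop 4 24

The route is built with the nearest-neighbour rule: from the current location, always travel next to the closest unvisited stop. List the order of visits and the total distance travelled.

83 along Depot → stop 5 → stop 1 → stop 2 → stop 3 → stop 4 → Depot.

Depot → [stop 5:23 / stop 1:24 / stop 2:25 / stop 4:26 / stop 3:29] → stop 5 (23)
stop 5 → [stop 1:3 / stop 2:13 / stop 3:18 / stop 4:24] → stop 1 (3)
stop 1 → [stop 2:10 / stop 3:15 / stop 4:21] → stop 2 (10)
stop 2 → [stop 3:7 / stop 4:15] → stop 3 (7)
stop 3 → [stop 4:14] → stop 4 (14)
Return stop 4→Depot: 26.
Total = 23 + 3 + 10 + 7 + 14 + 26 = 83.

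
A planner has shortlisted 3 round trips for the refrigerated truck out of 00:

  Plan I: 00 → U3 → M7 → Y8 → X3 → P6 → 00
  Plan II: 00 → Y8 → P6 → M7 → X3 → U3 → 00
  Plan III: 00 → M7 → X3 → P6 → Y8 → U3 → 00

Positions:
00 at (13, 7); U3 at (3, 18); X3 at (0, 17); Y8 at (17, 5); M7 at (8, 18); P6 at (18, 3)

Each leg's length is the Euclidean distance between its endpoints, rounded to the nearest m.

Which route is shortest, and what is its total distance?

Plan I: 15 + 5 + 16 + 21 + 23 + 6 = 86
Plan II: 4 + 2 + 18 + 8 + 3 + 15 = 50
Plan III: 12 + 8 + 23 + 2 + 19 + 15 = 79

50 m — Plan II is the shortest.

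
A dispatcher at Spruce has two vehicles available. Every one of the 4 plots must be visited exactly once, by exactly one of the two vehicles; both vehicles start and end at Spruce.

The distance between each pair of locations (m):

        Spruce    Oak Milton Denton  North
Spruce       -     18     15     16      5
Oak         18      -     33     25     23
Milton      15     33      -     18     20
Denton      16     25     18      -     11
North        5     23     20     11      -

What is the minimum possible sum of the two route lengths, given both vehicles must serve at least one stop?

85 m — the smallest possible combined total.

Check every non-empty split of the stops between the two vehicles; for each half take its own optimal tour:
  {Oak} + {Milton, Denton, North}: 36 + 49 = 85
  {Milton} + {Oak, Denton, North}: 30 + 59 = 89
  {Oak, Milton} + {Denton, North}: 66 + 32 = 98
  {Denton} + {Oak, Milton, North}: 32 + 76 = 108
  {Oak, Denton} + {Milton, North}: 59 + 40 = 99
  {Milton, Denton} + {Oak, North}: 49 + 46 = 95
  … (7 splits in total)
Best: vehicle 1 Spruce → Oak → Spruce = 36; vehicle 2 Spruce → Milton → Denton → North → Spruce = 49; combined 85.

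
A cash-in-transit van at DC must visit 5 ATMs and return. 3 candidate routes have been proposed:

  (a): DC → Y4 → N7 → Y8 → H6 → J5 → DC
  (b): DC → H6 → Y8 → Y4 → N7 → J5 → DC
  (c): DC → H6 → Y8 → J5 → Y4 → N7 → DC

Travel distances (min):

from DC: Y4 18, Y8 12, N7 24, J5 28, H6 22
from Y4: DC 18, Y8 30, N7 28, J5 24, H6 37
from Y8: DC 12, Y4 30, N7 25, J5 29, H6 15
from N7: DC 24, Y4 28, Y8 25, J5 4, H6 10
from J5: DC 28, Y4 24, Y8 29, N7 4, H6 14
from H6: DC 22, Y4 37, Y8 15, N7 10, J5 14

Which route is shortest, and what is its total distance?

127 min — (b) is the shortest.

(a): 18 + 28 + 25 + 15 + 14 + 28 = 128
(b): 22 + 15 + 30 + 28 + 4 + 28 = 127
(c): 22 + 15 + 29 + 24 + 28 + 24 = 142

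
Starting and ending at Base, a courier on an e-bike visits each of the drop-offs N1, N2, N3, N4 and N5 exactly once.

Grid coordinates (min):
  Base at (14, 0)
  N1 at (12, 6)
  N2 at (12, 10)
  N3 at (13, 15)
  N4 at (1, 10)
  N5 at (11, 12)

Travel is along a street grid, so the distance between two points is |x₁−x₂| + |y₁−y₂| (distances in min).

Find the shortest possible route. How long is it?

There are 60 distinct closed tours to check (reversals are equivalent).
Base-N1-N2-N3-N4-N5-Base: 8+4+6+17+12+15 = 62
Base-N1-N2-N3-N5-N4-Base: 8+4+6+5+12+23 = 58
Base-N1-N2-N4-N3-N5-Base: 8+4+11+17+5+15 = 60
Base-N1-N2-N4-N5-N3-Base: 8+4+11+12+5+16 = 56
Base-N1-N2-N5-N3-N4-Base: 8+4+3+5+17+23 = 60
Base-N1-N2-N5-N4-N3-Base: 8+4+3+12+17+16 = 60
Base-N1-N3-N2-N4-N5-Base: 8+10+6+11+12+15 = 62
Base-N1-N3-N2-N5-N4-Base: 8+10+6+3+12+23 = 62
Base-N1-N3-N4-N2-N5-Base: 8+10+17+11+3+15 = 64
Base-N1-N3-N4-N5-N2-Base: 8+10+17+12+3+12 = 62
Base-N1-N3-N5-N2-N4-Base: 8+10+5+3+11+23 = 60
Base-N1-N3-N5-N4-N2-Base: 8+10+5+12+11+12 = 58
Base-N1-N4-N2-N3-N5-Base: 8+15+11+6+5+15 = 60
Base-N1-N4-N2-N5-N3-Base: 8+15+11+3+5+16 = 58
… (46 more)
The minimum is 56.
One optimal route: Base → N1 → N2 → N4 → N5 → N3 → Base (or its reverse).

56 min — the shortest possible round trip.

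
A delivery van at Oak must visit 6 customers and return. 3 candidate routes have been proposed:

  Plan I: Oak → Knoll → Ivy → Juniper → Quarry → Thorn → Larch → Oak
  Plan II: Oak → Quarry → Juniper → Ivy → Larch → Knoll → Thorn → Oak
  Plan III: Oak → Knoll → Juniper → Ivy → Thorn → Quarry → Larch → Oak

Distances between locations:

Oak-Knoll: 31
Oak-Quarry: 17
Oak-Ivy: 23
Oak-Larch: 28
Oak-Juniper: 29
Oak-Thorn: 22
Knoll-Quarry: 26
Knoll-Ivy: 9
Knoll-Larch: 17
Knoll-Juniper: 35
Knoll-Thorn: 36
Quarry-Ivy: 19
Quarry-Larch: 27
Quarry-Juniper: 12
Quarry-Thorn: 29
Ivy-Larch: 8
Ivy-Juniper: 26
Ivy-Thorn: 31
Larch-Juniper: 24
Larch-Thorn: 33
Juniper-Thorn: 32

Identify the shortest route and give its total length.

Shortest is Plan II, total 138.

Plan I: 31 + 9 + 26 + 12 + 29 + 33 + 28 = 168
Plan II: 17 + 12 + 26 + 8 + 17 + 36 + 22 = 138
Plan III: 31 + 35 + 26 + 31 + 29 + 27 + 28 = 207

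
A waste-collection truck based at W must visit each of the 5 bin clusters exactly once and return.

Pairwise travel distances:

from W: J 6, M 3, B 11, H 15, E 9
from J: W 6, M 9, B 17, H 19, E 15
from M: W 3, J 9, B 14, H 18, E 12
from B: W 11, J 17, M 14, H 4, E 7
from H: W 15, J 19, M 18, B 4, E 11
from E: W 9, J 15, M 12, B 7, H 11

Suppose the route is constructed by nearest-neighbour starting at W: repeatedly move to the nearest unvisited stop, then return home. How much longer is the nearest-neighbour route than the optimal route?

W: M=3, J=6, E=9, B=11, H=15 ⇒ M
M: J=9, E=12, B=14, H=18 ⇒ J
J: E=15, B=17, H=19 ⇒ E
E: B=7, H=11 ⇒ B
B: H=4 ⇒ H
NN route W → M → J → E → B → H → W costs 53.
Optimal: W → J → H → B → E → M → W costs 51 (by enumerating all 60 distinct tours).
Excess = 53 − 51 = 2.

Excess over optimum: 2.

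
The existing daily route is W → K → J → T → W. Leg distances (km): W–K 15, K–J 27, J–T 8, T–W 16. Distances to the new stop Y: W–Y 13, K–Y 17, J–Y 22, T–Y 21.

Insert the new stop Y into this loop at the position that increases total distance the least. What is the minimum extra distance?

Insertion cost between consecutive stops i–j is d(i,Y) + d(Y,j) − d(i,j):
  between W and K: 13 + 17 − 15 = 15
  between K and J: 17 + 22 − 27 = 12
  between J and T: 22 + 21 − 8 = 35
  between T and W: 21 + 13 − 16 = 18
Cheapest insertion is between K and J, adding 12.
New total = 66 + 12 = 78.

Minimum extra distance: 12 km, inserting Y between K and J.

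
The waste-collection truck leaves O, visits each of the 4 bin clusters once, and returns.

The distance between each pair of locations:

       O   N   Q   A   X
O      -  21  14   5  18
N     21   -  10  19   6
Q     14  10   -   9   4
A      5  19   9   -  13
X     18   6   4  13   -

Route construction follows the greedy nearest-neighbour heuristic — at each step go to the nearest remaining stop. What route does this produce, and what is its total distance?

45 along O → A → Q → X → N → O.

O → [A:5 / Q:14 / X:18 / N:21] → A (5)
A → [Q:9 / X:13 / N:19] → Q (9)
Q → [X:4 / N:10] → X (4)
X → [N:6] → N (6)
Return N→O: 21.
Total = 5 + 9 + 4 + 6 + 21 = 45.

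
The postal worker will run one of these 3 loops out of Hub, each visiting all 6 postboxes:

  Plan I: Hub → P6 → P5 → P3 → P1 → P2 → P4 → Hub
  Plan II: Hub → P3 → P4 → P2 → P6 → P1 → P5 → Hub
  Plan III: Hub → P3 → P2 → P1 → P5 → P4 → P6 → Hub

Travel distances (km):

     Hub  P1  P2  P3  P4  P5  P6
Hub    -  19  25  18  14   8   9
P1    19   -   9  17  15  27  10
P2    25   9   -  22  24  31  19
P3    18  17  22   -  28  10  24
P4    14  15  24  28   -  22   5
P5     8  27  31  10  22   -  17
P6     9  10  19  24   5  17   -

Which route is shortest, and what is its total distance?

Plan I: 9 + 17 + 10 + 17 + 9 + 24 + 14 = 100
Plan II: 18 + 28 + 24 + 19 + 10 + 27 + 8 = 134
Plan III: 18 + 22 + 9 + 27 + 22 + 5 + 9 = 112

Shortest is Plan I, total 100 km.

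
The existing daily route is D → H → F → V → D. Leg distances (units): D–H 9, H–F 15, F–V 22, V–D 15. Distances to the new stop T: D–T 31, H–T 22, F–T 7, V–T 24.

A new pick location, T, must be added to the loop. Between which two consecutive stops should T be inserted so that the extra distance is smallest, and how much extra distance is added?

Adding 9 by placing T on the F–V leg.

Insertion cost between consecutive stops i–j is d(i,T) + d(T,j) − d(i,j):
  between D and H: 31 + 22 − 9 = 44
  between H and F: 22 + 7 − 15 = 14
  between F and V: 7 + 24 − 22 = 9
  between V and D: 24 + 31 − 15 = 40
Cheapest insertion is between F and V, adding 9.
New total = 61 + 9 = 70.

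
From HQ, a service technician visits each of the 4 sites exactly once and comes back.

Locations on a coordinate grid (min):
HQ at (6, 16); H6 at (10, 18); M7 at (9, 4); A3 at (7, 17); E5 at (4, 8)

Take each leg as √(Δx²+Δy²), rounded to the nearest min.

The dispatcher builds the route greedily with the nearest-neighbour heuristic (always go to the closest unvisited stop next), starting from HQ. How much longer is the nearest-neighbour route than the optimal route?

HQ: A3=1, H6=4, E5=8, M7=12 ⇒ A3
A3: H6=3, E5=9, M7=13 ⇒ H6
H6: E5=12, M7=14 ⇒ E5
E5: M7=6 ⇒ M7
NN route HQ → A3 → H6 → E5 → M7 → HQ costs 34.
Optimal: HQ → A3 → H6 → M7 → E5 → HQ costs 32 (by enumerating all 12 distinct tours).
Excess = 34 − 32 = 2.

2 min longer than the optimal tour.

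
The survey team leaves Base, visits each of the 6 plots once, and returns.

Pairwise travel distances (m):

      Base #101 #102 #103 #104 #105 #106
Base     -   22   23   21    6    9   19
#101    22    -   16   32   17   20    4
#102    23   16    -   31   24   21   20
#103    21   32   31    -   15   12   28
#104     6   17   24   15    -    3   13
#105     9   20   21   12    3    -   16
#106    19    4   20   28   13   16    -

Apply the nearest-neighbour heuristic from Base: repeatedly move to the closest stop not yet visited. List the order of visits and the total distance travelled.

Nearest-neighbour total = 92 m; route Base → #104 → #105 → #103 → #106 → #101 → #102 → Base.

Base → [#104:6 / #105:9 / #106:19 / #103:21 / #101:22 / #102:23] → #104 (6)
#104 → [#105:3 / #106:13 / #103:15 / #101:17 / #102:24] → #105 (3)
#105 → [#103:12 / #106:16 / #101:20 / #102:21] → #103 (12)
#103 → [#106:28 / #102:31 / #101:32] → #106 (28)
#106 → [#101:4 / #102:20] → #101 (4)
#101 → [#102:16] → #102 (16)
Return #102→Base: 23.
Total = 6 + 3 + 12 + 28 + 4 + 16 + 23 = 92.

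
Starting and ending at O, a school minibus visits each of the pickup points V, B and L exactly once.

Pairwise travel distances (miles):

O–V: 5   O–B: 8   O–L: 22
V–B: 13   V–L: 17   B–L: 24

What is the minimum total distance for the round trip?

Minimum total distance: 54 miles.

There are 3 distinct closed tours to check (reversals are equivalent).
O→V→B→L→O: 5+13+24+22 = 64
O→V→L→B→O: 5+17+24+8 = 54
O→B→V→L→O: 8+13+17+22 = 60
The minimum is 54.
One optimal route: O → V → L → B → O (or its reverse).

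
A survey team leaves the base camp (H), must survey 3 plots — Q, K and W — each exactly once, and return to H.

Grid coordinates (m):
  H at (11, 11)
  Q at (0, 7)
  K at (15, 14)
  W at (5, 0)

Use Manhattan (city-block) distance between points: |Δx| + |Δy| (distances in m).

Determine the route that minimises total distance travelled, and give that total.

Shortest round trip = 58 m.

With 3 stops there are 3!/2 = 3 distinct round trips (a route and its reverse cost the same).
H - Q - K - W - H: 15+22+24+17 = 78
H - Q - W - K - H: 15+12+24+7 = 58
H - K - Q - W - H: 7+22+12+17 = 58
The minimum is 58.
One optimal route: H → Q → W → K → H (or its reverse).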